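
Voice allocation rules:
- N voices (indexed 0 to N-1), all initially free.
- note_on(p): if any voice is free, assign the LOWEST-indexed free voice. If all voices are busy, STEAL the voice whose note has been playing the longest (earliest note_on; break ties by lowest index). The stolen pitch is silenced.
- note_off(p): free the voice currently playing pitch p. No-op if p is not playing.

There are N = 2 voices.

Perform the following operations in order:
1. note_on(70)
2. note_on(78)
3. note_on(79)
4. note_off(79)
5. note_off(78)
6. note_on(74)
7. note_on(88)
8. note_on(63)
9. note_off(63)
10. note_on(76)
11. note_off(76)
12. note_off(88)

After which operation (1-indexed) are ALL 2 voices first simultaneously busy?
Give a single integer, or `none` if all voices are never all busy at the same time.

Op 1: note_on(70): voice 0 is free -> assigned | voices=[70 -]
Op 2: note_on(78): voice 1 is free -> assigned | voices=[70 78]
Op 3: note_on(79): all voices busy, STEAL voice 0 (pitch 70, oldest) -> assign | voices=[79 78]
Op 4: note_off(79): free voice 0 | voices=[- 78]
Op 5: note_off(78): free voice 1 | voices=[- -]
Op 6: note_on(74): voice 0 is free -> assigned | voices=[74 -]
Op 7: note_on(88): voice 1 is free -> assigned | voices=[74 88]
Op 8: note_on(63): all voices busy, STEAL voice 0 (pitch 74, oldest) -> assign | voices=[63 88]
Op 9: note_off(63): free voice 0 | voices=[- 88]
Op 10: note_on(76): voice 0 is free -> assigned | voices=[76 88]
Op 11: note_off(76): free voice 0 | voices=[- 88]
Op 12: note_off(88): free voice 1 | voices=[- -]

Answer: 2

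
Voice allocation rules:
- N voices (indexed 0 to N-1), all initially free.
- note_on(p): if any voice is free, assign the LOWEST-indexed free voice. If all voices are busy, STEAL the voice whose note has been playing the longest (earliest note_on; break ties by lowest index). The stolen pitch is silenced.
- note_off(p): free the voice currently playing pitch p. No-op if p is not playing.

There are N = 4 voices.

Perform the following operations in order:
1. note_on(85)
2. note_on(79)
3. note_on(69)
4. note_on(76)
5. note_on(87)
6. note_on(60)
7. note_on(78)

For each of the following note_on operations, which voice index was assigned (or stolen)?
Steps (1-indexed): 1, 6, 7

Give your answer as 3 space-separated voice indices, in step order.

Answer: 0 1 2

Derivation:
Op 1: note_on(85): voice 0 is free -> assigned | voices=[85 - - -]
Op 2: note_on(79): voice 1 is free -> assigned | voices=[85 79 - -]
Op 3: note_on(69): voice 2 is free -> assigned | voices=[85 79 69 -]
Op 4: note_on(76): voice 3 is free -> assigned | voices=[85 79 69 76]
Op 5: note_on(87): all voices busy, STEAL voice 0 (pitch 85, oldest) -> assign | voices=[87 79 69 76]
Op 6: note_on(60): all voices busy, STEAL voice 1 (pitch 79, oldest) -> assign | voices=[87 60 69 76]
Op 7: note_on(78): all voices busy, STEAL voice 2 (pitch 69, oldest) -> assign | voices=[87 60 78 76]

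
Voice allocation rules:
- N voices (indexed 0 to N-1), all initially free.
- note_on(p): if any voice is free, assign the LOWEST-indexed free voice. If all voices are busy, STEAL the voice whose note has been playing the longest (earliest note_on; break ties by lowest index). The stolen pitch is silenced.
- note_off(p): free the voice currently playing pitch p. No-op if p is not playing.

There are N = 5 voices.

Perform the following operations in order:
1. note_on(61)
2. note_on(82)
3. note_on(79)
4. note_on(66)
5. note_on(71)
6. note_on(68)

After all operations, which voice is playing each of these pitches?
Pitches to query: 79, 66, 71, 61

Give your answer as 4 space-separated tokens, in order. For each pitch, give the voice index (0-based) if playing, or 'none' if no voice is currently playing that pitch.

Op 1: note_on(61): voice 0 is free -> assigned | voices=[61 - - - -]
Op 2: note_on(82): voice 1 is free -> assigned | voices=[61 82 - - -]
Op 3: note_on(79): voice 2 is free -> assigned | voices=[61 82 79 - -]
Op 4: note_on(66): voice 3 is free -> assigned | voices=[61 82 79 66 -]
Op 5: note_on(71): voice 4 is free -> assigned | voices=[61 82 79 66 71]
Op 6: note_on(68): all voices busy, STEAL voice 0 (pitch 61, oldest) -> assign | voices=[68 82 79 66 71]

Answer: 2 3 4 none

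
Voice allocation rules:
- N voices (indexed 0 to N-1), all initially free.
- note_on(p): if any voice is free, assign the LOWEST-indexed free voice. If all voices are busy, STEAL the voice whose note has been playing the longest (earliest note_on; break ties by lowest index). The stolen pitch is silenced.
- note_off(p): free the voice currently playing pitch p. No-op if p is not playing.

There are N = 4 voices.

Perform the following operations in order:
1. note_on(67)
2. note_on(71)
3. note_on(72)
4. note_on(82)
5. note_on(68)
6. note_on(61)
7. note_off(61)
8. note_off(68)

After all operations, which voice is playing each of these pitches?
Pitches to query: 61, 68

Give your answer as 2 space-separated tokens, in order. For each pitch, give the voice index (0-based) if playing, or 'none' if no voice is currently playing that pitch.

Op 1: note_on(67): voice 0 is free -> assigned | voices=[67 - - -]
Op 2: note_on(71): voice 1 is free -> assigned | voices=[67 71 - -]
Op 3: note_on(72): voice 2 is free -> assigned | voices=[67 71 72 -]
Op 4: note_on(82): voice 3 is free -> assigned | voices=[67 71 72 82]
Op 5: note_on(68): all voices busy, STEAL voice 0 (pitch 67, oldest) -> assign | voices=[68 71 72 82]
Op 6: note_on(61): all voices busy, STEAL voice 1 (pitch 71, oldest) -> assign | voices=[68 61 72 82]
Op 7: note_off(61): free voice 1 | voices=[68 - 72 82]
Op 8: note_off(68): free voice 0 | voices=[- - 72 82]

Answer: none none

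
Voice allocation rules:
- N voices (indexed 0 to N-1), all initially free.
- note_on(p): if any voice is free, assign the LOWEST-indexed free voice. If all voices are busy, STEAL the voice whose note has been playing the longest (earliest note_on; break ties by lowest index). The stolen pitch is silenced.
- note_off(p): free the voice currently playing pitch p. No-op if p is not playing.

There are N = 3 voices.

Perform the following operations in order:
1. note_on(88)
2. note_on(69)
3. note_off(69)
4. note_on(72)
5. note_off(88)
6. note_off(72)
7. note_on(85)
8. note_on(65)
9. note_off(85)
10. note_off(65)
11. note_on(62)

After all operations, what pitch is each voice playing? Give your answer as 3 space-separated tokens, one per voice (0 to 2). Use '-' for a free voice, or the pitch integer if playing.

Op 1: note_on(88): voice 0 is free -> assigned | voices=[88 - -]
Op 2: note_on(69): voice 1 is free -> assigned | voices=[88 69 -]
Op 3: note_off(69): free voice 1 | voices=[88 - -]
Op 4: note_on(72): voice 1 is free -> assigned | voices=[88 72 -]
Op 5: note_off(88): free voice 0 | voices=[- 72 -]
Op 6: note_off(72): free voice 1 | voices=[- - -]
Op 7: note_on(85): voice 0 is free -> assigned | voices=[85 - -]
Op 8: note_on(65): voice 1 is free -> assigned | voices=[85 65 -]
Op 9: note_off(85): free voice 0 | voices=[- 65 -]
Op 10: note_off(65): free voice 1 | voices=[- - -]
Op 11: note_on(62): voice 0 is free -> assigned | voices=[62 - -]

Answer: 62 - -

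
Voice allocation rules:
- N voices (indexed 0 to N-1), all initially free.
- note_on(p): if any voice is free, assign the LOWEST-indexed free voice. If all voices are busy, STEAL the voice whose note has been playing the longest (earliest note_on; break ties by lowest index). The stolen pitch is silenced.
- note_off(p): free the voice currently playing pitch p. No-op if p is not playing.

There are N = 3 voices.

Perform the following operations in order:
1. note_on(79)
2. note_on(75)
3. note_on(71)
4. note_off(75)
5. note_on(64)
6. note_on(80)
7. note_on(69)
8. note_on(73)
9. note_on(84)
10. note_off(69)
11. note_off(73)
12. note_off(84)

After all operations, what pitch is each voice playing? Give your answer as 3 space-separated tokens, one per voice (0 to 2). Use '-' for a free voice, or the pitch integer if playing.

Op 1: note_on(79): voice 0 is free -> assigned | voices=[79 - -]
Op 2: note_on(75): voice 1 is free -> assigned | voices=[79 75 -]
Op 3: note_on(71): voice 2 is free -> assigned | voices=[79 75 71]
Op 4: note_off(75): free voice 1 | voices=[79 - 71]
Op 5: note_on(64): voice 1 is free -> assigned | voices=[79 64 71]
Op 6: note_on(80): all voices busy, STEAL voice 0 (pitch 79, oldest) -> assign | voices=[80 64 71]
Op 7: note_on(69): all voices busy, STEAL voice 2 (pitch 71, oldest) -> assign | voices=[80 64 69]
Op 8: note_on(73): all voices busy, STEAL voice 1 (pitch 64, oldest) -> assign | voices=[80 73 69]
Op 9: note_on(84): all voices busy, STEAL voice 0 (pitch 80, oldest) -> assign | voices=[84 73 69]
Op 10: note_off(69): free voice 2 | voices=[84 73 -]
Op 11: note_off(73): free voice 1 | voices=[84 - -]
Op 12: note_off(84): free voice 0 | voices=[- - -]

Answer: - - -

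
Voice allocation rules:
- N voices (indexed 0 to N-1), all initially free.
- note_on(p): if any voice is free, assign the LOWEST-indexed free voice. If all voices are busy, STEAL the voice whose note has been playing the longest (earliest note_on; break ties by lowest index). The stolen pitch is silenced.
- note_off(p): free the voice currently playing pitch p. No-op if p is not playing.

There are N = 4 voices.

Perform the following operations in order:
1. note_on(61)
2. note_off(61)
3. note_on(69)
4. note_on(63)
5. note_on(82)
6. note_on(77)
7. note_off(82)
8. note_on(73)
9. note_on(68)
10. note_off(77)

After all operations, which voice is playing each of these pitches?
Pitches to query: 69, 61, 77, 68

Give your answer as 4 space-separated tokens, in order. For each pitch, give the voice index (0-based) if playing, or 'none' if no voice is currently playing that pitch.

Op 1: note_on(61): voice 0 is free -> assigned | voices=[61 - - -]
Op 2: note_off(61): free voice 0 | voices=[- - - -]
Op 3: note_on(69): voice 0 is free -> assigned | voices=[69 - - -]
Op 4: note_on(63): voice 1 is free -> assigned | voices=[69 63 - -]
Op 5: note_on(82): voice 2 is free -> assigned | voices=[69 63 82 -]
Op 6: note_on(77): voice 3 is free -> assigned | voices=[69 63 82 77]
Op 7: note_off(82): free voice 2 | voices=[69 63 - 77]
Op 8: note_on(73): voice 2 is free -> assigned | voices=[69 63 73 77]
Op 9: note_on(68): all voices busy, STEAL voice 0 (pitch 69, oldest) -> assign | voices=[68 63 73 77]
Op 10: note_off(77): free voice 3 | voices=[68 63 73 -]

Answer: none none none 0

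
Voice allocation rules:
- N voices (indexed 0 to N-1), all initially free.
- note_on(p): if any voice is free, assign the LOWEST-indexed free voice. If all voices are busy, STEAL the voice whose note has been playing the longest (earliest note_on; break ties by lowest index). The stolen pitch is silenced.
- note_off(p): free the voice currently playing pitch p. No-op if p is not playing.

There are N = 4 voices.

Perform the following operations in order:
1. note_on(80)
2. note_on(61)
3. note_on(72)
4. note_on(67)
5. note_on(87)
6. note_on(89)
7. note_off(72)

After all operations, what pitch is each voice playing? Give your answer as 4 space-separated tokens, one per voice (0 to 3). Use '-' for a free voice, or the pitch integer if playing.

Answer: 87 89 - 67

Derivation:
Op 1: note_on(80): voice 0 is free -> assigned | voices=[80 - - -]
Op 2: note_on(61): voice 1 is free -> assigned | voices=[80 61 - -]
Op 3: note_on(72): voice 2 is free -> assigned | voices=[80 61 72 -]
Op 4: note_on(67): voice 3 is free -> assigned | voices=[80 61 72 67]
Op 5: note_on(87): all voices busy, STEAL voice 0 (pitch 80, oldest) -> assign | voices=[87 61 72 67]
Op 6: note_on(89): all voices busy, STEAL voice 1 (pitch 61, oldest) -> assign | voices=[87 89 72 67]
Op 7: note_off(72): free voice 2 | voices=[87 89 - 67]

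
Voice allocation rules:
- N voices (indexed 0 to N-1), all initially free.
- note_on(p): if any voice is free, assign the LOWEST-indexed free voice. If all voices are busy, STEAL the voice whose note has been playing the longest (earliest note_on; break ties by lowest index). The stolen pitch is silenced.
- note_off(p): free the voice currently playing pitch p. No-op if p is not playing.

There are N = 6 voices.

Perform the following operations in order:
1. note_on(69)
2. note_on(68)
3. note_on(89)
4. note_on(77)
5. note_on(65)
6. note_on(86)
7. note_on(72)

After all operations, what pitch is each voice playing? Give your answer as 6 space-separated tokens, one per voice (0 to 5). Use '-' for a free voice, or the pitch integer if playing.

Answer: 72 68 89 77 65 86

Derivation:
Op 1: note_on(69): voice 0 is free -> assigned | voices=[69 - - - - -]
Op 2: note_on(68): voice 1 is free -> assigned | voices=[69 68 - - - -]
Op 3: note_on(89): voice 2 is free -> assigned | voices=[69 68 89 - - -]
Op 4: note_on(77): voice 3 is free -> assigned | voices=[69 68 89 77 - -]
Op 5: note_on(65): voice 4 is free -> assigned | voices=[69 68 89 77 65 -]
Op 6: note_on(86): voice 5 is free -> assigned | voices=[69 68 89 77 65 86]
Op 7: note_on(72): all voices busy, STEAL voice 0 (pitch 69, oldest) -> assign | voices=[72 68 89 77 65 86]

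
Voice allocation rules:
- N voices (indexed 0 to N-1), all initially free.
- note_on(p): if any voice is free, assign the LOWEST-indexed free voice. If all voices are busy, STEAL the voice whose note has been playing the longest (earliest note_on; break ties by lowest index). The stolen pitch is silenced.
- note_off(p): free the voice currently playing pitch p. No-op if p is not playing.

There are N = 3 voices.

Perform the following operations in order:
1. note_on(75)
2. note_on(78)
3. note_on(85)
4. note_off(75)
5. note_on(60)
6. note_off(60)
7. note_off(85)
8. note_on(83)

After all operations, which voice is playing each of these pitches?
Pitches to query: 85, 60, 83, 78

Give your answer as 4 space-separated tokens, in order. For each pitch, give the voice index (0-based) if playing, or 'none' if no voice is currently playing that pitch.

Answer: none none 0 1

Derivation:
Op 1: note_on(75): voice 0 is free -> assigned | voices=[75 - -]
Op 2: note_on(78): voice 1 is free -> assigned | voices=[75 78 -]
Op 3: note_on(85): voice 2 is free -> assigned | voices=[75 78 85]
Op 4: note_off(75): free voice 0 | voices=[- 78 85]
Op 5: note_on(60): voice 0 is free -> assigned | voices=[60 78 85]
Op 6: note_off(60): free voice 0 | voices=[- 78 85]
Op 7: note_off(85): free voice 2 | voices=[- 78 -]
Op 8: note_on(83): voice 0 is free -> assigned | voices=[83 78 -]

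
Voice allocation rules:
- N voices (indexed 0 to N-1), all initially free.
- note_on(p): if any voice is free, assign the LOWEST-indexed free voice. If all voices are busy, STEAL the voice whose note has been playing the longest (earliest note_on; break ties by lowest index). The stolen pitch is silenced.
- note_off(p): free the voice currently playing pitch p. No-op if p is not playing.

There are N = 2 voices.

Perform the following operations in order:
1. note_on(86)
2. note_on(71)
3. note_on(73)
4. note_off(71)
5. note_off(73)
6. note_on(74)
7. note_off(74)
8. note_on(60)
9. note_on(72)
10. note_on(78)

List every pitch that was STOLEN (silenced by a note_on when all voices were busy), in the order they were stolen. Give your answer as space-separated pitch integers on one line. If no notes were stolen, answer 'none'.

Answer: 86 60

Derivation:
Op 1: note_on(86): voice 0 is free -> assigned | voices=[86 -]
Op 2: note_on(71): voice 1 is free -> assigned | voices=[86 71]
Op 3: note_on(73): all voices busy, STEAL voice 0 (pitch 86, oldest) -> assign | voices=[73 71]
Op 4: note_off(71): free voice 1 | voices=[73 -]
Op 5: note_off(73): free voice 0 | voices=[- -]
Op 6: note_on(74): voice 0 is free -> assigned | voices=[74 -]
Op 7: note_off(74): free voice 0 | voices=[- -]
Op 8: note_on(60): voice 0 is free -> assigned | voices=[60 -]
Op 9: note_on(72): voice 1 is free -> assigned | voices=[60 72]
Op 10: note_on(78): all voices busy, STEAL voice 0 (pitch 60, oldest) -> assign | voices=[78 72]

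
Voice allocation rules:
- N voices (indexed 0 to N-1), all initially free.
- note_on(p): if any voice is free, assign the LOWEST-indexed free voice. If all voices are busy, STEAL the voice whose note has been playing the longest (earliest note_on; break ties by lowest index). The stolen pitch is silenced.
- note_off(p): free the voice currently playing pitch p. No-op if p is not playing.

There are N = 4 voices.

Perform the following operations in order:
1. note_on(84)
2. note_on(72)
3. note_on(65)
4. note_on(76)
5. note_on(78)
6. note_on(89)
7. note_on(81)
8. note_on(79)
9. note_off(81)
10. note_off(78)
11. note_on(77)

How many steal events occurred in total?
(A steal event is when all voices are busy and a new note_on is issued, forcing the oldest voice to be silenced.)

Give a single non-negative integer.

Answer: 4

Derivation:
Op 1: note_on(84): voice 0 is free -> assigned | voices=[84 - - -]
Op 2: note_on(72): voice 1 is free -> assigned | voices=[84 72 - -]
Op 3: note_on(65): voice 2 is free -> assigned | voices=[84 72 65 -]
Op 4: note_on(76): voice 3 is free -> assigned | voices=[84 72 65 76]
Op 5: note_on(78): all voices busy, STEAL voice 0 (pitch 84, oldest) -> assign | voices=[78 72 65 76]
Op 6: note_on(89): all voices busy, STEAL voice 1 (pitch 72, oldest) -> assign | voices=[78 89 65 76]
Op 7: note_on(81): all voices busy, STEAL voice 2 (pitch 65, oldest) -> assign | voices=[78 89 81 76]
Op 8: note_on(79): all voices busy, STEAL voice 3 (pitch 76, oldest) -> assign | voices=[78 89 81 79]
Op 9: note_off(81): free voice 2 | voices=[78 89 - 79]
Op 10: note_off(78): free voice 0 | voices=[- 89 - 79]
Op 11: note_on(77): voice 0 is free -> assigned | voices=[77 89 - 79]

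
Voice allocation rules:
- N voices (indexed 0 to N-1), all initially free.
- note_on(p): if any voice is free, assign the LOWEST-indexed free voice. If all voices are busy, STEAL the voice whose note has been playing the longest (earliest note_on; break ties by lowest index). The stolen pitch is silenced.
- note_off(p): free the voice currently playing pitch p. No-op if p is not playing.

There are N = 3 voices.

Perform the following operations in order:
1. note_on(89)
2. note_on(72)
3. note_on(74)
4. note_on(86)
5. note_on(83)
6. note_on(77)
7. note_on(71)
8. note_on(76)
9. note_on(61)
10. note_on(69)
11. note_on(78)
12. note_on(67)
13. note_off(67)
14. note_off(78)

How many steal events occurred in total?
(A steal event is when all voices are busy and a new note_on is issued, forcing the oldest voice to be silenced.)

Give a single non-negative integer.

Op 1: note_on(89): voice 0 is free -> assigned | voices=[89 - -]
Op 2: note_on(72): voice 1 is free -> assigned | voices=[89 72 -]
Op 3: note_on(74): voice 2 is free -> assigned | voices=[89 72 74]
Op 4: note_on(86): all voices busy, STEAL voice 0 (pitch 89, oldest) -> assign | voices=[86 72 74]
Op 5: note_on(83): all voices busy, STEAL voice 1 (pitch 72, oldest) -> assign | voices=[86 83 74]
Op 6: note_on(77): all voices busy, STEAL voice 2 (pitch 74, oldest) -> assign | voices=[86 83 77]
Op 7: note_on(71): all voices busy, STEAL voice 0 (pitch 86, oldest) -> assign | voices=[71 83 77]
Op 8: note_on(76): all voices busy, STEAL voice 1 (pitch 83, oldest) -> assign | voices=[71 76 77]
Op 9: note_on(61): all voices busy, STEAL voice 2 (pitch 77, oldest) -> assign | voices=[71 76 61]
Op 10: note_on(69): all voices busy, STEAL voice 0 (pitch 71, oldest) -> assign | voices=[69 76 61]
Op 11: note_on(78): all voices busy, STEAL voice 1 (pitch 76, oldest) -> assign | voices=[69 78 61]
Op 12: note_on(67): all voices busy, STEAL voice 2 (pitch 61, oldest) -> assign | voices=[69 78 67]
Op 13: note_off(67): free voice 2 | voices=[69 78 -]
Op 14: note_off(78): free voice 1 | voices=[69 - -]

Answer: 9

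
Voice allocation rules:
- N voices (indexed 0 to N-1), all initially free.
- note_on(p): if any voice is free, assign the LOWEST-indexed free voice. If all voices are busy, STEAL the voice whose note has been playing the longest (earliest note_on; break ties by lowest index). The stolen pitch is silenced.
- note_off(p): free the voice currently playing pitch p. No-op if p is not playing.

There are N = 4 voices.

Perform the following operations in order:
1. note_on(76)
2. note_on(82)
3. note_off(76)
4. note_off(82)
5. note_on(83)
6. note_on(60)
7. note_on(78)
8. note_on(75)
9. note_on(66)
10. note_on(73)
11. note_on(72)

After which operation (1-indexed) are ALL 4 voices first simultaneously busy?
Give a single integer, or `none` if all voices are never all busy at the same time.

Answer: 8

Derivation:
Op 1: note_on(76): voice 0 is free -> assigned | voices=[76 - - -]
Op 2: note_on(82): voice 1 is free -> assigned | voices=[76 82 - -]
Op 3: note_off(76): free voice 0 | voices=[- 82 - -]
Op 4: note_off(82): free voice 1 | voices=[- - - -]
Op 5: note_on(83): voice 0 is free -> assigned | voices=[83 - - -]
Op 6: note_on(60): voice 1 is free -> assigned | voices=[83 60 - -]
Op 7: note_on(78): voice 2 is free -> assigned | voices=[83 60 78 -]
Op 8: note_on(75): voice 3 is free -> assigned | voices=[83 60 78 75]
Op 9: note_on(66): all voices busy, STEAL voice 0 (pitch 83, oldest) -> assign | voices=[66 60 78 75]
Op 10: note_on(73): all voices busy, STEAL voice 1 (pitch 60, oldest) -> assign | voices=[66 73 78 75]
Op 11: note_on(72): all voices busy, STEAL voice 2 (pitch 78, oldest) -> assign | voices=[66 73 72 75]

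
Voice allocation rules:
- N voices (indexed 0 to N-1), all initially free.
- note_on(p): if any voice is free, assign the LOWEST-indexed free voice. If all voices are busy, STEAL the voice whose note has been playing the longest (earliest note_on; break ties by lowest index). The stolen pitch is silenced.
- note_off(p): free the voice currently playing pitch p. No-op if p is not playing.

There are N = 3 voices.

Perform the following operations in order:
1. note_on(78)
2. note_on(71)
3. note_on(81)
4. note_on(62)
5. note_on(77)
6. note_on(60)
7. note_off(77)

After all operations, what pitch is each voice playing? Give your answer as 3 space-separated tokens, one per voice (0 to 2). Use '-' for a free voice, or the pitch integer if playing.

Op 1: note_on(78): voice 0 is free -> assigned | voices=[78 - -]
Op 2: note_on(71): voice 1 is free -> assigned | voices=[78 71 -]
Op 3: note_on(81): voice 2 is free -> assigned | voices=[78 71 81]
Op 4: note_on(62): all voices busy, STEAL voice 0 (pitch 78, oldest) -> assign | voices=[62 71 81]
Op 5: note_on(77): all voices busy, STEAL voice 1 (pitch 71, oldest) -> assign | voices=[62 77 81]
Op 6: note_on(60): all voices busy, STEAL voice 2 (pitch 81, oldest) -> assign | voices=[62 77 60]
Op 7: note_off(77): free voice 1 | voices=[62 - 60]

Answer: 62 - 60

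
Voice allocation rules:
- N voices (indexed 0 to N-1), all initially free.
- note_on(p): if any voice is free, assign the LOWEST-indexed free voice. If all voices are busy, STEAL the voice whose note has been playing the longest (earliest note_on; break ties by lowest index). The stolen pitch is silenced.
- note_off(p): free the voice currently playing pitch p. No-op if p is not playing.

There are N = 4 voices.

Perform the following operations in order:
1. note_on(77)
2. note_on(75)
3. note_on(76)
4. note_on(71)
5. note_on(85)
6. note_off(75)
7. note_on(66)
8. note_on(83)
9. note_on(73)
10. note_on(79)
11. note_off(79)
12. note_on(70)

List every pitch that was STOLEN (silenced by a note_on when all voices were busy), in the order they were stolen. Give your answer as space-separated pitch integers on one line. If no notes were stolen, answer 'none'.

Answer: 77 76 71 85

Derivation:
Op 1: note_on(77): voice 0 is free -> assigned | voices=[77 - - -]
Op 2: note_on(75): voice 1 is free -> assigned | voices=[77 75 - -]
Op 3: note_on(76): voice 2 is free -> assigned | voices=[77 75 76 -]
Op 4: note_on(71): voice 3 is free -> assigned | voices=[77 75 76 71]
Op 5: note_on(85): all voices busy, STEAL voice 0 (pitch 77, oldest) -> assign | voices=[85 75 76 71]
Op 6: note_off(75): free voice 1 | voices=[85 - 76 71]
Op 7: note_on(66): voice 1 is free -> assigned | voices=[85 66 76 71]
Op 8: note_on(83): all voices busy, STEAL voice 2 (pitch 76, oldest) -> assign | voices=[85 66 83 71]
Op 9: note_on(73): all voices busy, STEAL voice 3 (pitch 71, oldest) -> assign | voices=[85 66 83 73]
Op 10: note_on(79): all voices busy, STEAL voice 0 (pitch 85, oldest) -> assign | voices=[79 66 83 73]
Op 11: note_off(79): free voice 0 | voices=[- 66 83 73]
Op 12: note_on(70): voice 0 is free -> assigned | voices=[70 66 83 73]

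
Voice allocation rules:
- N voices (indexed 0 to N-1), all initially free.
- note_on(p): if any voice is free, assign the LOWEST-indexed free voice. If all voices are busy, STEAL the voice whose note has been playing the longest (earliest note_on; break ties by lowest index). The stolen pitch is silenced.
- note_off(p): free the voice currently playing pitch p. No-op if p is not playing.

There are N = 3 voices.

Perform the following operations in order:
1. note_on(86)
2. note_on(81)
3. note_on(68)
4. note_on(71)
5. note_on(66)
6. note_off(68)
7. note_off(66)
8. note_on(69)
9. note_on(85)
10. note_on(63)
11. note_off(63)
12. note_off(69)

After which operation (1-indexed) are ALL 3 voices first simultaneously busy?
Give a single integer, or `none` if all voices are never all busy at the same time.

Op 1: note_on(86): voice 0 is free -> assigned | voices=[86 - -]
Op 2: note_on(81): voice 1 is free -> assigned | voices=[86 81 -]
Op 3: note_on(68): voice 2 is free -> assigned | voices=[86 81 68]
Op 4: note_on(71): all voices busy, STEAL voice 0 (pitch 86, oldest) -> assign | voices=[71 81 68]
Op 5: note_on(66): all voices busy, STEAL voice 1 (pitch 81, oldest) -> assign | voices=[71 66 68]
Op 6: note_off(68): free voice 2 | voices=[71 66 -]
Op 7: note_off(66): free voice 1 | voices=[71 - -]
Op 8: note_on(69): voice 1 is free -> assigned | voices=[71 69 -]
Op 9: note_on(85): voice 2 is free -> assigned | voices=[71 69 85]
Op 10: note_on(63): all voices busy, STEAL voice 0 (pitch 71, oldest) -> assign | voices=[63 69 85]
Op 11: note_off(63): free voice 0 | voices=[- 69 85]
Op 12: note_off(69): free voice 1 | voices=[- - 85]

Answer: 3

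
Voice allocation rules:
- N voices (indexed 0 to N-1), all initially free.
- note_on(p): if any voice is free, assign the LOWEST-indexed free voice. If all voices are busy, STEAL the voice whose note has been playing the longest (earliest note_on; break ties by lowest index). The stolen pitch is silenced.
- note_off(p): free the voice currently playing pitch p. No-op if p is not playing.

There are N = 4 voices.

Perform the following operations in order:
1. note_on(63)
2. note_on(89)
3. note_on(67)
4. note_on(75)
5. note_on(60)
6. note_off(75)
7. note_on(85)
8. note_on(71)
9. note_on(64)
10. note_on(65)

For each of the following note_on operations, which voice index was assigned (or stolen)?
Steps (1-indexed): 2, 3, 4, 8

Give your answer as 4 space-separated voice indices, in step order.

Answer: 1 2 3 1

Derivation:
Op 1: note_on(63): voice 0 is free -> assigned | voices=[63 - - -]
Op 2: note_on(89): voice 1 is free -> assigned | voices=[63 89 - -]
Op 3: note_on(67): voice 2 is free -> assigned | voices=[63 89 67 -]
Op 4: note_on(75): voice 3 is free -> assigned | voices=[63 89 67 75]
Op 5: note_on(60): all voices busy, STEAL voice 0 (pitch 63, oldest) -> assign | voices=[60 89 67 75]
Op 6: note_off(75): free voice 3 | voices=[60 89 67 -]
Op 7: note_on(85): voice 3 is free -> assigned | voices=[60 89 67 85]
Op 8: note_on(71): all voices busy, STEAL voice 1 (pitch 89, oldest) -> assign | voices=[60 71 67 85]
Op 9: note_on(64): all voices busy, STEAL voice 2 (pitch 67, oldest) -> assign | voices=[60 71 64 85]
Op 10: note_on(65): all voices busy, STEAL voice 0 (pitch 60, oldest) -> assign | voices=[65 71 64 85]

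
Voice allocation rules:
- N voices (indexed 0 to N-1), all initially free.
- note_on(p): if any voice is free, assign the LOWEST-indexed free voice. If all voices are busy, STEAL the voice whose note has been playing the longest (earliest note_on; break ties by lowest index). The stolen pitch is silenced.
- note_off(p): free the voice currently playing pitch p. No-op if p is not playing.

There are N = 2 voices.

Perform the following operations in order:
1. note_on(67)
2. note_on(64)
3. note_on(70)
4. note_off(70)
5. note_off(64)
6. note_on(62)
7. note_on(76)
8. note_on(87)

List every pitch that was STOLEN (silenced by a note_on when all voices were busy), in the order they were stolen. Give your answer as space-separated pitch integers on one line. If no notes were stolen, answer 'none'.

Answer: 67 62

Derivation:
Op 1: note_on(67): voice 0 is free -> assigned | voices=[67 -]
Op 2: note_on(64): voice 1 is free -> assigned | voices=[67 64]
Op 3: note_on(70): all voices busy, STEAL voice 0 (pitch 67, oldest) -> assign | voices=[70 64]
Op 4: note_off(70): free voice 0 | voices=[- 64]
Op 5: note_off(64): free voice 1 | voices=[- -]
Op 6: note_on(62): voice 0 is free -> assigned | voices=[62 -]
Op 7: note_on(76): voice 1 is free -> assigned | voices=[62 76]
Op 8: note_on(87): all voices busy, STEAL voice 0 (pitch 62, oldest) -> assign | voices=[87 76]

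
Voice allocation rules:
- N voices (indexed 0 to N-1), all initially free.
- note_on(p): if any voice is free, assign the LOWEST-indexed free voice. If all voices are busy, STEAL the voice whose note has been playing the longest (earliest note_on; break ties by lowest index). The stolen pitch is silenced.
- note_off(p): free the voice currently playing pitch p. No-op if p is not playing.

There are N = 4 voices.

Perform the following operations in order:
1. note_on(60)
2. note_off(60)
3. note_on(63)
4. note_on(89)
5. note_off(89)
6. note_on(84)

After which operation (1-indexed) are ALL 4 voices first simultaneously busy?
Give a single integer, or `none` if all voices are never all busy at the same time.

Answer: none

Derivation:
Op 1: note_on(60): voice 0 is free -> assigned | voices=[60 - - -]
Op 2: note_off(60): free voice 0 | voices=[- - - -]
Op 3: note_on(63): voice 0 is free -> assigned | voices=[63 - - -]
Op 4: note_on(89): voice 1 is free -> assigned | voices=[63 89 - -]
Op 5: note_off(89): free voice 1 | voices=[63 - - -]
Op 6: note_on(84): voice 1 is free -> assigned | voices=[63 84 - -]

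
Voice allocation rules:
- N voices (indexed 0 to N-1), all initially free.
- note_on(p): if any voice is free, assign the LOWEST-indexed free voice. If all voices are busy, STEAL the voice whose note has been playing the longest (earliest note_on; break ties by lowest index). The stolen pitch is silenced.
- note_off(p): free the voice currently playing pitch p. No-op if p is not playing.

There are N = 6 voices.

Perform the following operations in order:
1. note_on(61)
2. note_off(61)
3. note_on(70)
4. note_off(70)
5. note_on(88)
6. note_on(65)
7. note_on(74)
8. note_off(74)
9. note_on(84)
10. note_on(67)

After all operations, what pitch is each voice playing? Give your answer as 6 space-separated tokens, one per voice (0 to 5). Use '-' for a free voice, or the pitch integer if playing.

Op 1: note_on(61): voice 0 is free -> assigned | voices=[61 - - - - -]
Op 2: note_off(61): free voice 0 | voices=[- - - - - -]
Op 3: note_on(70): voice 0 is free -> assigned | voices=[70 - - - - -]
Op 4: note_off(70): free voice 0 | voices=[- - - - - -]
Op 5: note_on(88): voice 0 is free -> assigned | voices=[88 - - - - -]
Op 6: note_on(65): voice 1 is free -> assigned | voices=[88 65 - - - -]
Op 7: note_on(74): voice 2 is free -> assigned | voices=[88 65 74 - - -]
Op 8: note_off(74): free voice 2 | voices=[88 65 - - - -]
Op 9: note_on(84): voice 2 is free -> assigned | voices=[88 65 84 - - -]
Op 10: note_on(67): voice 3 is free -> assigned | voices=[88 65 84 67 - -]

Answer: 88 65 84 67 - -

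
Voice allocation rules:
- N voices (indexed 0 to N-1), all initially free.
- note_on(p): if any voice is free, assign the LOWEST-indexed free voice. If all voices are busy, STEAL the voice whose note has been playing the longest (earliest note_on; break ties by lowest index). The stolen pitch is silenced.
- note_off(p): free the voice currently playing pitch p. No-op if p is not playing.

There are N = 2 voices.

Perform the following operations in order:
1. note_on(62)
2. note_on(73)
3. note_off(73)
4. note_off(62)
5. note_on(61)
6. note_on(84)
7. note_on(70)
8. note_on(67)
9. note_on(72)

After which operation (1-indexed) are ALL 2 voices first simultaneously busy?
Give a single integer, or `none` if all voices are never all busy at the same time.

Answer: 2

Derivation:
Op 1: note_on(62): voice 0 is free -> assigned | voices=[62 -]
Op 2: note_on(73): voice 1 is free -> assigned | voices=[62 73]
Op 3: note_off(73): free voice 1 | voices=[62 -]
Op 4: note_off(62): free voice 0 | voices=[- -]
Op 5: note_on(61): voice 0 is free -> assigned | voices=[61 -]
Op 6: note_on(84): voice 1 is free -> assigned | voices=[61 84]
Op 7: note_on(70): all voices busy, STEAL voice 0 (pitch 61, oldest) -> assign | voices=[70 84]
Op 8: note_on(67): all voices busy, STEAL voice 1 (pitch 84, oldest) -> assign | voices=[70 67]
Op 9: note_on(72): all voices busy, STEAL voice 0 (pitch 70, oldest) -> assign | voices=[72 67]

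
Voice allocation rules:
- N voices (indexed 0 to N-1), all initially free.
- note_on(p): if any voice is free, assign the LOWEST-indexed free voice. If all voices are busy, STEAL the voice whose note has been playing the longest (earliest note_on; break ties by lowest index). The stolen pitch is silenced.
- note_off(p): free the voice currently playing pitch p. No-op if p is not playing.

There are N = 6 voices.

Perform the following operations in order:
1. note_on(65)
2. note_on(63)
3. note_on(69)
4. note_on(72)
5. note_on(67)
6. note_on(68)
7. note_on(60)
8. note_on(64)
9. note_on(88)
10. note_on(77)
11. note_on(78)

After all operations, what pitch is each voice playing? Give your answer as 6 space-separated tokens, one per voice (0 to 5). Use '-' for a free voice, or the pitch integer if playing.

Answer: 60 64 88 77 78 68

Derivation:
Op 1: note_on(65): voice 0 is free -> assigned | voices=[65 - - - - -]
Op 2: note_on(63): voice 1 is free -> assigned | voices=[65 63 - - - -]
Op 3: note_on(69): voice 2 is free -> assigned | voices=[65 63 69 - - -]
Op 4: note_on(72): voice 3 is free -> assigned | voices=[65 63 69 72 - -]
Op 5: note_on(67): voice 4 is free -> assigned | voices=[65 63 69 72 67 -]
Op 6: note_on(68): voice 5 is free -> assigned | voices=[65 63 69 72 67 68]
Op 7: note_on(60): all voices busy, STEAL voice 0 (pitch 65, oldest) -> assign | voices=[60 63 69 72 67 68]
Op 8: note_on(64): all voices busy, STEAL voice 1 (pitch 63, oldest) -> assign | voices=[60 64 69 72 67 68]
Op 9: note_on(88): all voices busy, STEAL voice 2 (pitch 69, oldest) -> assign | voices=[60 64 88 72 67 68]
Op 10: note_on(77): all voices busy, STEAL voice 3 (pitch 72, oldest) -> assign | voices=[60 64 88 77 67 68]
Op 11: note_on(78): all voices busy, STEAL voice 4 (pitch 67, oldest) -> assign | voices=[60 64 88 77 78 68]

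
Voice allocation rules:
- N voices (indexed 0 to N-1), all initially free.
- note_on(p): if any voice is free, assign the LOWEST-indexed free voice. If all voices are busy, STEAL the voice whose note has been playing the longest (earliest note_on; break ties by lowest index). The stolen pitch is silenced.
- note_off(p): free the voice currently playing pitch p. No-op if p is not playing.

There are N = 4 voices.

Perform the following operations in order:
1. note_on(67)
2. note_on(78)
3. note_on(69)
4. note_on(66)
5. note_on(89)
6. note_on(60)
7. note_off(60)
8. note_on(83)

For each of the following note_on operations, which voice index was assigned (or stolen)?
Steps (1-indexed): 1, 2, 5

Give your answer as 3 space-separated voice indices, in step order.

Answer: 0 1 0

Derivation:
Op 1: note_on(67): voice 0 is free -> assigned | voices=[67 - - -]
Op 2: note_on(78): voice 1 is free -> assigned | voices=[67 78 - -]
Op 3: note_on(69): voice 2 is free -> assigned | voices=[67 78 69 -]
Op 4: note_on(66): voice 3 is free -> assigned | voices=[67 78 69 66]
Op 5: note_on(89): all voices busy, STEAL voice 0 (pitch 67, oldest) -> assign | voices=[89 78 69 66]
Op 6: note_on(60): all voices busy, STEAL voice 1 (pitch 78, oldest) -> assign | voices=[89 60 69 66]
Op 7: note_off(60): free voice 1 | voices=[89 - 69 66]
Op 8: note_on(83): voice 1 is free -> assigned | voices=[89 83 69 66]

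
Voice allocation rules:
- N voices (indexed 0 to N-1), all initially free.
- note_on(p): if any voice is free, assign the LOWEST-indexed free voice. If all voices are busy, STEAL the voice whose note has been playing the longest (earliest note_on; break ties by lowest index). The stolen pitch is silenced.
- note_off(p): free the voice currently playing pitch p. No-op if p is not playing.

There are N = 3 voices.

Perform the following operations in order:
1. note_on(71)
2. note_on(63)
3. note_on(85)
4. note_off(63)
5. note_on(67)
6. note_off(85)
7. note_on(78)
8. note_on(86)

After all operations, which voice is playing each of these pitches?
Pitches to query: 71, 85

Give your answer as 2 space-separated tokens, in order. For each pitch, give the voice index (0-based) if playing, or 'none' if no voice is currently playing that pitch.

Op 1: note_on(71): voice 0 is free -> assigned | voices=[71 - -]
Op 2: note_on(63): voice 1 is free -> assigned | voices=[71 63 -]
Op 3: note_on(85): voice 2 is free -> assigned | voices=[71 63 85]
Op 4: note_off(63): free voice 1 | voices=[71 - 85]
Op 5: note_on(67): voice 1 is free -> assigned | voices=[71 67 85]
Op 6: note_off(85): free voice 2 | voices=[71 67 -]
Op 7: note_on(78): voice 2 is free -> assigned | voices=[71 67 78]
Op 8: note_on(86): all voices busy, STEAL voice 0 (pitch 71, oldest) -> assign | voices=[86 67 78]

Answer: none none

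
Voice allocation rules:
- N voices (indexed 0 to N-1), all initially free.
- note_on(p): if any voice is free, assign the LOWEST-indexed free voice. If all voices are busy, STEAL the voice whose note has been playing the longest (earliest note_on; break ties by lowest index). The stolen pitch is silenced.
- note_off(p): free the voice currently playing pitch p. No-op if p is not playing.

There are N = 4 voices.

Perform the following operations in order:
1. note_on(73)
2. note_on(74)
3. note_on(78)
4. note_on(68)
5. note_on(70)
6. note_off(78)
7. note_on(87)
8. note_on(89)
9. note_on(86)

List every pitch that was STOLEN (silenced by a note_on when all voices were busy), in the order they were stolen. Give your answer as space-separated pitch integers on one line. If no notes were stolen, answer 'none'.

Answer: 73 74 68

Derivation:
Op 1: note_on(73): voice 0 is free -> assigned | voices=[73 - - -]
Op 2: note_on(74): voice 1 is free -> assigned | voices=[73 74 - -]
Op 3: note_on(78): voice 2 is free -> assigned | voices=[73 74 78 -]
Op 4: note_on(68): voice 3 is free -> assigned | voices=[73 74 78 68]
Op 5: note_on(70): all voices busy, STEAL voice 0 (pitch 73, oldest) -> assign | voices=[70 74 78 68]
Op 6: note_off(78): free voice 2 | voices=[70 74 - 68]
Op 7: note_on(87): voice 2 is free -> assigned | voices=[70 74 87 68]
Op 8: note_on(89): all voices busy, STEAL voice 1 (pitch 74, oldest) -> assign | voices=[70 89 87 68]
Op 9: note_on(86): all voices busy, STEAL voice 3 (pitch 68, oldest) -> assign | voices=[70 89 87 86]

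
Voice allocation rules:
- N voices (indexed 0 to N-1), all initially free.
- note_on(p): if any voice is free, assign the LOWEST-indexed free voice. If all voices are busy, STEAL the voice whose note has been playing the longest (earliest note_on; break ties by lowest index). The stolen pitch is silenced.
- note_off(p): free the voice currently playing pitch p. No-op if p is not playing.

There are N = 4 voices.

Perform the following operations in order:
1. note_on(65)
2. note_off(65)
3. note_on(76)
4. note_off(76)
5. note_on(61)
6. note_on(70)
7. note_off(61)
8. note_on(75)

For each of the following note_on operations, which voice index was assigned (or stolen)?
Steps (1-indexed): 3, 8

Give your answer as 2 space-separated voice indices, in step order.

Op 1: note_on(65): voice 0 is free -> assigned | voices=[65 - - -]
Op 2: note_off(65): free voice 0 | voices=[- - - -]
Op 3: note_on(76): voice 0 is free -> assigned | voices=[76 - - -]
Op 4: note_off(76): free voice 0 | voices=[- - - -]
Op 5: note_on(61): voice 0 is free -> assigned | voices=[61 - - -]
Op 6: note_on(70): voice 1 is free -> assigned | voices=[61 70 - -]
Op 7: note_off(61): free voice 0 | voices=[- 70 - -]
Op 8: note_on(75): voice 0 is free -> assigned | voices=[75 70 - -]

Answer: 0 0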